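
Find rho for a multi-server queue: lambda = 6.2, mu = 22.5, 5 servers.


rho = lambda / (c * mu) = 6.2 / (5 * 22.5) = 0.0551

0.0551


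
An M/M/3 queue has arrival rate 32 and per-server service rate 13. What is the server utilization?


rho = lambda/(c*mu) = 32/(3*13) = 0.8205

0.8205


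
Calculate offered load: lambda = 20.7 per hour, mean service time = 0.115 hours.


Offered load a = lambda * E[S] = 20.7 * 0.115 = 2.38 Erlangs

2.38 Erlangs


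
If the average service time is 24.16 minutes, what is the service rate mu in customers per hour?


mu = 60 / avg_service_time = 60 / 24.16 = 2.48 per hour

2.48 per hour


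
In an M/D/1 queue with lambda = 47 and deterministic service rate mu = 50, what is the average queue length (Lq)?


M/D/1: Lq = rho^2 / (2*(1-rho)) where rho = 47/50; Lq = 7.36

7.36


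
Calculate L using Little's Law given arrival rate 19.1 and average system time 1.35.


L = lambda * W = 19.1 * 1.35 = 25.79

25.79


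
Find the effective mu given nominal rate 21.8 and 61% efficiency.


Effective rate = mu * efficiency = 21.8 * 0.61 = 13.3 per hour

13.3 per hour


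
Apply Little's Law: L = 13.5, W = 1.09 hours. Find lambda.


lambda = L / W = 13.5 / 1.09 = 12.39 per hour

12.39 per hour


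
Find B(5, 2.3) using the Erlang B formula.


B(N,A) = (A^N/N!) / sum(A^k/k!, k=0..N) with N=5, A=2.3 = 0.0554

0.0554


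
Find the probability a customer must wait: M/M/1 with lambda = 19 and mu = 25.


P(wait) = rho = lambda/mu = 19/25 = 0.76

0.76


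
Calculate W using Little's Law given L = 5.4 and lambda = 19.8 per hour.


W = L / lambda = 5.4 / 19.8 = 0.2727 hours

0.2727 hours


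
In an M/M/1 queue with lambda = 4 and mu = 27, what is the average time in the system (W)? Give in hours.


W = 1/(mu - lambda) = 1/(27 - 4) = 0.0435 hours

0.0435 hours


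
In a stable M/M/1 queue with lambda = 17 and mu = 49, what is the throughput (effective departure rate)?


For a stable queue (lambda < mu), throughput = lambda = 17 per hour

17 per hour


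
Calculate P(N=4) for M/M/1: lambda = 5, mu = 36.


rho = 5/36; P(n) = (1-rho)*rho^n = (1-5/36)*(5/36)^4 = 0.0003

0.0003


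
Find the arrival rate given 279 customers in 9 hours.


lambda = total arrivals / time = 279 / 9 = 31.0 per hour

31.0 per hour


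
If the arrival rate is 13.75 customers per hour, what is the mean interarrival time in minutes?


Mean interarrival time = 60/lambda = 60/13.75 = 4.36 minutes

4.36 minutes


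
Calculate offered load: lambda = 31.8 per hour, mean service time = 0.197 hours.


Offered load a = lambda * E[S] = 31.8 * 0.197 = 6.26 Erlangs

6.26 Erlangs


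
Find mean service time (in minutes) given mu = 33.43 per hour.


Mean service time = 60/mu = 60/33.43 = 1.79 minutes

1.79 minutes


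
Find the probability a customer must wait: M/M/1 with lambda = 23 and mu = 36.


P(wait) = rho = lambda/mu = 23/36 = 0.6389

0.6389


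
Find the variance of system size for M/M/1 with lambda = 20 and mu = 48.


rho = 20/48; Var(N) = rho/(1-rho)^2 = 1.22

1.22


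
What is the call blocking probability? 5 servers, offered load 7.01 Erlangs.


B(N,A) = (A^N/N!) / sum(A^k/k!, k=0..N) with N=5, A=7.01 = 0.4253

0.4253


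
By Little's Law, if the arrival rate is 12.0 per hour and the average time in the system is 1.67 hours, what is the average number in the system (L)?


L = lambda * W = 12.0 * 1.67 = 20.04

20.04


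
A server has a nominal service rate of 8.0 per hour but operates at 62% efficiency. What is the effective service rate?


Effective rate = mu * efficiency = 8.0 * 0.62 = 4.96 per hour

4.96 per hour


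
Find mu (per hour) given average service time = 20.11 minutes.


mu = 60 / avg_service_time = 60 / 20.11 = 2.98 per hour

2.98 per hour


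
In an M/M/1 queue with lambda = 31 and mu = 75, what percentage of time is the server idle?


Idle fraction = (1 - rho) * 100 = (1 - 31/75) * 100 = 58.7%

58.7%


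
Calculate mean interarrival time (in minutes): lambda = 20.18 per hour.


Mean interarrival time = 60/lambda = 60/20.18 = 2.97 minutes

2.97 minutes


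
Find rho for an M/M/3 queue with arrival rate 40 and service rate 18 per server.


rho = lambda/(c*mu) = 40/(3*18) = 0.7407

0.7407


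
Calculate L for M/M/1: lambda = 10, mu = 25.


rho = 10/25; L = rho/(1-rho) = 0.67

0.67


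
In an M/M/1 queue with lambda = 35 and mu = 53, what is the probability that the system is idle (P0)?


P0 = 1 - rho = 1 - 35/53 = 0.3396

0.3396


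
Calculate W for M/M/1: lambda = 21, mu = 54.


W = 1/(mu - lambda) = 1/(54 - 21) = 0.0303 hours

0.0303 hours


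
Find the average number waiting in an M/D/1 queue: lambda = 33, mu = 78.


M/D/1: Lq = rho^2 / (2*(1-rho)) where rho = 33/78; Lq = 0.16

0.16


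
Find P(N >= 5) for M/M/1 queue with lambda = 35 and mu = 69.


P(N >= 5) = rho^5 = (35/69)^5 = 0.0336

0.0336


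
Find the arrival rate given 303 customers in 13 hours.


lambda = total arrivals / time = 303 / 13 = 23.31 per hour

23.31 per hour


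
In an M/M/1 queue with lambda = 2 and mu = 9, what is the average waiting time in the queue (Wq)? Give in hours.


rho = 2/9; Wq = rho/(mu - lambda) = 0.0317 hours

0.0317 hours


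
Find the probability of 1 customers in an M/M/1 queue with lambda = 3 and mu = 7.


rho = 3/7; P(n) = (1-rho)*rho^n = (1-3/7)*(3/7)^1 = 0.2449

0.2449


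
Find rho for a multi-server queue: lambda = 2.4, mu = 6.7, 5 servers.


rho = lambda / (c * mu) = 2.4 / (5 * 6.7) = 0.0716

0.0716


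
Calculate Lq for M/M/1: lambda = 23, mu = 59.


rho = 23/59; Lq = rho^2/(1-rho) = 0.25

0.25


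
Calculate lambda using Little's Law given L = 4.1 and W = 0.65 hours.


lambda = L / W = 4.1 / 0.65 = 6.31 per hour

6.31 per hour


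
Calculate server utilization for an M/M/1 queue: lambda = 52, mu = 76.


rho = lambda/mu = 52/76 = 0.6842

0.6842


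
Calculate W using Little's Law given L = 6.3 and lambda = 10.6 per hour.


W = L / lambda = 6.3 / 10.6 = 0.5943 hours

0.5943 hours


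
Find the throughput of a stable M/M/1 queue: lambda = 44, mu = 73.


For a stable queue (lambda < mu), throughput = lambda = 44 per hour

44 per hour


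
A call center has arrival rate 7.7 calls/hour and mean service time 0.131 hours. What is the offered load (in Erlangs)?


Offered load a = lambda * E[S] = 7.7 * 0.131 = 1.01 Erlangs

1.01 Erlangs


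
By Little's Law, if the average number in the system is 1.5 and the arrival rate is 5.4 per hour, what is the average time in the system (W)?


W = L / lambda = 1.5 / 5.4 = 0.2778 hours

0.2778 hours


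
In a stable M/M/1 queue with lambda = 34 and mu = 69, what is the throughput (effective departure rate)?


For a stable queue (lambda < mu), throughput = lambda = 34 per hour

34 per hour


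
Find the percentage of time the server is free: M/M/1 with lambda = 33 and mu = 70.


Idle fraction = (1 - rho) * 100 = (1 - 33/70) * 100 = 52.9%

52.9%


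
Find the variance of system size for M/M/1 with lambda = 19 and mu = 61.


rho = 19/61; Var(N) = rho/(1-rho)^2 = 0.66

0.66


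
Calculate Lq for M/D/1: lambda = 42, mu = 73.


M/D/1: Lq = rho^2 / (2*(1-rho)) where rho = 42/73; Lq = 0.39

0.39


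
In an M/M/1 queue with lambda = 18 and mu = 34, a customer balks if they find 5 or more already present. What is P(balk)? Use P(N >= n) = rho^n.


P(N >= 5) = rho^5 = (18/34)^5 = 0.0416

0.0416


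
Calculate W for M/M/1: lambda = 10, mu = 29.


W = 1/(mu - lambda) = 1/(29 - 10) = 0.0526 hours

0.0526 hours


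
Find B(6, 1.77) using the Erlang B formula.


B(N,A) = (A^N/N!) / sum(A^k/k!, k=0..N) with N=6, A=1.77 = 0.0073

0.0073


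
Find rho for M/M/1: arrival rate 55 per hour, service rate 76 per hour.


rho = lambda/mu = 55/76 = 0.7237

0.7237


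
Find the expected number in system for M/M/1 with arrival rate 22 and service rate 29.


rho = 22/29; L = rho/(1-rho) = 3.14

3.14


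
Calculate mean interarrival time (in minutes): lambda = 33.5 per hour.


Mean interarrival time = 60/lambda = 60/33.5 = 1.79 minutes

1.79 minutes


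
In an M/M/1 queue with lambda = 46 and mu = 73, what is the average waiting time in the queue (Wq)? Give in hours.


rho = 46/73; Wq = rho/(mu - lambda) = 0.0233 hours

0.0233 hours


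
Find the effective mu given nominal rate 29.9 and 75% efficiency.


Effective rate = mu * efficiency = 29.9 * 0.75 = 22.43 per hour

22.43 per hour


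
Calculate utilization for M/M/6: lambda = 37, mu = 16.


rho = lambda/(c*mu) = 37/(6*16) = 0.3854

0.3854


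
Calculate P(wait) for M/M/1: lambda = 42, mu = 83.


P(wait) = rho = lambda/mu = 42/83 = 0.506

0.506


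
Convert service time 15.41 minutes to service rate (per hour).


mu = 60 / avg_service_time = 60 / 15.41 = 3.89 per hour

3.89 per hour


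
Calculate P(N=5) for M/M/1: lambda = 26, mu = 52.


rho = 26/52; P(n) = (1-rho)*rho^n = (1-26/52)*(26/52)^5 = 0.0156

0.0156


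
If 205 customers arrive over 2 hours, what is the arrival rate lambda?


lambda = total arrivals / time = 205 / 2 = 102.5 per hour

102.5 per hour


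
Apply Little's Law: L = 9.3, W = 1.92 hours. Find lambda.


lambda = L / W = 9.3 / 1.92 = 4.84 per hour

4.84 per hour


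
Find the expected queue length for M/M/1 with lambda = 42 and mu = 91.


rho = 42/91; Lq = rho^2/(1-rho) = 0.4

0.4


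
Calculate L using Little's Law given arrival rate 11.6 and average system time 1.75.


L = lambda * W = 11.6 * 1.75 = 20.3

20.3


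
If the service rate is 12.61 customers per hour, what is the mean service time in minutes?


Mean service time = 60/mu = 60/12.61 = 4.76 minutes

4.76 minutes


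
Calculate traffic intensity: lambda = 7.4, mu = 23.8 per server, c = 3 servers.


rho = lambda / (c * mu) = 7.4 / (3 * 23.8) = 0.1036

0.1036


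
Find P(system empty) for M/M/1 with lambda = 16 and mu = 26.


P0 = 1 - rho = 1 - 16/26 = 0.3846

0.3846


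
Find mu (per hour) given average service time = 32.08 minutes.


mu = 60 / avg_service_time = 60 / 32.08 = 1.87 per hour

1.87 per hour


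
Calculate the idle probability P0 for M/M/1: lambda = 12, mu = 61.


P0 = 1 - rho = 1 - 12/61 = 0.8033

0.8033


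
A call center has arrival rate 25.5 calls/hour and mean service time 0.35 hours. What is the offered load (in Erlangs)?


Offered load a = lambda * E[S] = 25.5 * 0.35 = 8.93 Erlangs

8.93 Erlangs


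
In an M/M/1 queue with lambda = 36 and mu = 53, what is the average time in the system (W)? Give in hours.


W = 1/(mu - lambda) = 1/(53 - 36) = 0.0588 hours

0.0588 hours


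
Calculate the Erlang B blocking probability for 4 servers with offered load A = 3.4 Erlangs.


B(N,A) = (A^N/N!) / sum(A^k/k!, k=0..N) with N=4, A=3.4 = 0.2497

0.2497


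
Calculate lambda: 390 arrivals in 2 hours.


lambda = total arrivals / time = 390 / 2 = 195.0 per hour

195.0 per hour


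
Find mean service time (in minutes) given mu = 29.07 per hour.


Mean service time = 60/mu = 60/29.07 = 2.06 minutes

2.06 minutes


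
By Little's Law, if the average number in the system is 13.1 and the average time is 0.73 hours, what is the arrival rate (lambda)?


lambda = L / W = 13.1 / 0.73 = 17.95 per hour

17.95 per hour


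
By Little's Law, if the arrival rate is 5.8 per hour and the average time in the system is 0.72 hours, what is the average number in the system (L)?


L = lambda * W = 5.8 * 0.72 = 4.18

4.18


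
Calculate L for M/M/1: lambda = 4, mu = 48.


rho = 4/48; L = rho/(1-rho) = 0.09

0.09


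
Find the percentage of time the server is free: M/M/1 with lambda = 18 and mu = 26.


Idle fraction = (1 - rho) * 100 = (1 - 18/26) * 100 = 30.8%

30.8%


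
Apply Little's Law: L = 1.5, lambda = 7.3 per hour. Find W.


W = L / lambda = 1.5 / 7.3 = 0.2055 hours

0.2055 hours


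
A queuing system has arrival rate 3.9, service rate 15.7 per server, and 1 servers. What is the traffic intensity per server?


rho = lambda / (c * mu) = 3.9 / (1 * 15.7) = 0.2484

0.2484


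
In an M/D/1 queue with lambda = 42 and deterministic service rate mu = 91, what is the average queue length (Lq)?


M/D/1: Lq = rho^2 / (2*(1-rho)) where rho = 42/91; Lq = 0.2

0.2


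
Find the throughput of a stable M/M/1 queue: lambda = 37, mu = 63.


For a stable queue (lambda < mu), throughput = lambda = 37 per hour

37 per hour


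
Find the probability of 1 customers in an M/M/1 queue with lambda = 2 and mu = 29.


rho = 2/29; P(n) = (1-rho)*rho^n = (1-2/29)*(2/29)^1 = 0.0642

0.0642


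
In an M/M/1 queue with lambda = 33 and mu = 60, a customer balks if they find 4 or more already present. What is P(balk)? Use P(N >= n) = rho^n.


P(N >= 4) = rho^4 = (33/60)^4 = 0.0915

0.0915


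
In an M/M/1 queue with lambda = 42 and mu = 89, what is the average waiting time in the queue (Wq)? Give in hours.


rho = 42/89; Wq = rho/(mu - lambda) = 0.01 hours

0.01 hours


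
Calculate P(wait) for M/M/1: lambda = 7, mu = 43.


P(wait) = rho = lambda/mu = 7/43 = 0.1628

0.1628


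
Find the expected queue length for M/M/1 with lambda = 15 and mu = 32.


rho = 15/32; Lq = rho^2/(1-rho) = 0.41

0.41


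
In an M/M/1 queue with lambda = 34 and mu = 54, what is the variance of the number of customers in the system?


rho = 34/54; Var(N) = rho/(1-rho)^2 = 4.59

4.59


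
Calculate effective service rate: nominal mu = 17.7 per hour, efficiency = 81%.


Effective rate = mu * efficiency = 17.7 * 0.81 = 14.34 per hour

14.34 per hour


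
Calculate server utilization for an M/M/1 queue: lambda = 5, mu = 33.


rho = lambda/mu = 5/33 = 0.1515

0.1515


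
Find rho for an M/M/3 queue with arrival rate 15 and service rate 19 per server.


rho = lambda/(c*mu) = 15/(3*19) = 0.2632

0.2632


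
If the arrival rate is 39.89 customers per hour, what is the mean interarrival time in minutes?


Mean interarrival time = 60/lambda = 60/39.89 = 1.5 minutes

1.5 minutes


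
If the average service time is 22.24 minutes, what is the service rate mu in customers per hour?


mu = 60 / avg_service_time = 60 / 22.24 = 2.7 per hour

2.7 per hour


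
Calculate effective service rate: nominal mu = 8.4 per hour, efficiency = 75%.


Effective rate = mu * efficiency = 8.4 * 0.75 = 6.3 per hour

6.3 per hour


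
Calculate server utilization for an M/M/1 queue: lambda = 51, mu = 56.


rho = lambda/mu = 51/56 = 0.9107

0.9107


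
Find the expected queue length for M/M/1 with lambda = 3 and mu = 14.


rho = 3/14; Lq = rho^2/(1-rho) = 0.06

0.06


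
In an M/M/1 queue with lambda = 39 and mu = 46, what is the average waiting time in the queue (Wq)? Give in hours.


rho = 39/46; Wq = rho/(mu - lambda) = 0.1211 hours

0.1211 hours


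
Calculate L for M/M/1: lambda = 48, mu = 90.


rho = 48/90; L = rho/(1-rho) = 1.14

1.14


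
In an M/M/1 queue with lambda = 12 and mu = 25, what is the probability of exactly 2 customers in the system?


rho = 12/25; P(n) = (1-rho)*rho^n = (1-12/25)*(12/25)^2 = 0.1198

0.1198


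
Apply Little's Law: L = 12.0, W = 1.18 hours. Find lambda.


lambda = L / W = 12.0 / 1.18 = 10.17 per hour

10.17 per hour


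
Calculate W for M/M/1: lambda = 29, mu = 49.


W = 1/(mu - lambda) = 1/(49 - 29) = 0.05 hours

0.05 hours


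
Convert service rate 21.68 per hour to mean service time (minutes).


Mean service time = 60/mu = 60/21.68 = 2.77 minutes

2.77 minutes


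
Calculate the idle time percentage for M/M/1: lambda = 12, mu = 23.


Idle fraction = (1 - rho) * 100 = (1 - 12/23) * 100 = 47.8%

47.8%


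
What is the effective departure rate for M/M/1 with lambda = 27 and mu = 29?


For a stable queue (lambda < mu), throughput = lambda = 27 per hour

27 per hour


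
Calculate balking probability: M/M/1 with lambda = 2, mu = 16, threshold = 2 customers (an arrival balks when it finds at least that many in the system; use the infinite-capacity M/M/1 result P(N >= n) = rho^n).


P(N >= 2) = rho^2 = (2/16)^2 = 0.0156

0.0156


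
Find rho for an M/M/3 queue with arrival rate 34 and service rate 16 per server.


rho = lambda/(c*mu) = 34/(3*16) = 0.7083

0.7083


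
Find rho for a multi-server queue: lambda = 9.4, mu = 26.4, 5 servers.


rho = lambda / (c * mu) = 9.4 / (5 * 26.4) = 0.0712

0.0712


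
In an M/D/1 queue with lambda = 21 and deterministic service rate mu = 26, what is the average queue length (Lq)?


M/D/1: Lq = rho^2 / (2*(1-rho)) where rho = 21/26; Lq = 1.7

1.7


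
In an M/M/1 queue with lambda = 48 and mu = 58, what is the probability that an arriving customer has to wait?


P(wait) = rho = lambda/mu = 48/58 = 0.8276

0.8276


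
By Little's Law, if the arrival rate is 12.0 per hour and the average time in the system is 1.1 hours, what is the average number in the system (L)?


L = lambda * W = 12.0 * 1.1 = 13.2

13.2


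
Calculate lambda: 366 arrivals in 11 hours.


lambda = total arrivals / time = 366 / 11 = 33.27 per hour

33.27 per hour


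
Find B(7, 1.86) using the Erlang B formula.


B(N,A) = (A^N/N!) / sum(A^k/k!, k=0..N) with N=7, A=1.86 = 0.0024

0.0024


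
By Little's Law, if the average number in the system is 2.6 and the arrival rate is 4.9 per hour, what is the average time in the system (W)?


W = L / lambda = 2.6 / 4.9 = 0.5306 hours

0.5306 hours


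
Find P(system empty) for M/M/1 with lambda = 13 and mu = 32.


P0 = 1 - rho = 1 - 13/32 = 0.5938

0.5938


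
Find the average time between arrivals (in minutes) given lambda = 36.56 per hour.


Mean interarrival time = 60/lambda = 60/36.56 = 1.64 minutes

1.64 minutes


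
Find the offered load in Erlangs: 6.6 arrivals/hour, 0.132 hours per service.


Offered load a = lambda * E[S] = 6.6 * 0.132 = 0.87 Erlangs

0.87 Erlangs


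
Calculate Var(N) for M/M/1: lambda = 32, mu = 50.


rho = 32/50; Var(N) = rho/(1-rho)^2 = 4.94

4.94


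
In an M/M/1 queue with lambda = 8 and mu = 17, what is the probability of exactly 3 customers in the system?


rho = 8/17; P(n) = (1-rho)*rho^n = (1-8/17)*(8/17)^3 = 0.0552

0.0552


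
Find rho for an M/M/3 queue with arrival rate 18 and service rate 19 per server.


rho = lambda/(c*mu) = 18/(3*19) = 0.3158

0.3158


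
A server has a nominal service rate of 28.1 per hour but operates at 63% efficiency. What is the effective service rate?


Effective rate = mu * efficiency = 28.1 * 0.63 = 17.7 per hour

17.7 per hour


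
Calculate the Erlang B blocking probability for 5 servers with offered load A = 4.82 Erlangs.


B(N,A) = (A^N/N!) / sum(A^k/k!, k=0..N) with N=5, A=4.82 = 0.2701

0.2701


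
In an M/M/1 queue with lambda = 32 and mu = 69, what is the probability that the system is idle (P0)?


P0 = 1 - rho = 1 - 32/69 = 0.5362

0.5362


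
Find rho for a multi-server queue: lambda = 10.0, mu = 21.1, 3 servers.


rho = lambda / (c * mu) = 10.0 / (3 * 21.1) = 0.158

0.158


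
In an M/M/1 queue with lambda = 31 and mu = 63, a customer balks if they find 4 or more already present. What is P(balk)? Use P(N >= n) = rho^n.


P(N >= 4) = rho^4 = (31/63)^4 = 0.0586

0.0586


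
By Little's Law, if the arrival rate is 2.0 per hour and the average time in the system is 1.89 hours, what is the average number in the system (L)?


L = lambda * W = 2.0 * 1.89 = 3.78

3.78


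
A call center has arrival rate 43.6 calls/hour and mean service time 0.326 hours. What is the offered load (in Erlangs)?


Offered load a = lambda * E[S] = 43.6 * 0.326 = 14.21 Erlangs

14.21 Erlangs


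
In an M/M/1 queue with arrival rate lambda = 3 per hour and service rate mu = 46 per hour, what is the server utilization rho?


rho = lambda/mu = 3/46 = 0.0652

0.0652


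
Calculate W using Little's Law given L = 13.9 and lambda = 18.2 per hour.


W = L / lambda = 13.9 / 18.2 = 0.7637 hours

0.7637 hours


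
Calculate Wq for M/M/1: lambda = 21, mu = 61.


rho = 21/61; Wq = rho/(mu - lambda) = 0.0086 hours

0.0086 hours


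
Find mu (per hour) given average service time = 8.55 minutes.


mu = 60 / avg_service_time = 60 / 8.55 = 7.02 per hour

7.02 per hour


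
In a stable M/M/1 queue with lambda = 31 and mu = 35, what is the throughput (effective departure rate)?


For a stable queue (lambda < mu), throughput = lambda = 31 per hour

31 per hour


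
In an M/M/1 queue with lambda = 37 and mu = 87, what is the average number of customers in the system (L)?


rho = 37/87; L = rho/(1-rho) = 0.74

0.74


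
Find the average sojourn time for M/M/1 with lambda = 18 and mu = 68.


W = 1/(mu - lambda) = 1/(68 - 18) = 0.02 hours

0.02 hours


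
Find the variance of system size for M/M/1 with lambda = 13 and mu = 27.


rho = 13/27; Var(N) = rho/(1-rho)^2 = 1.79

1.79


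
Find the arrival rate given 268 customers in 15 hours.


lambda = total arrivals / time = 268 / 15 = 17.87 per hour

17.87 per hour


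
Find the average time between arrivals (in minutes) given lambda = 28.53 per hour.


Mean interarrival time = 60/lambda = 60/28.53 = 2.1 minutes

2.1 minutes


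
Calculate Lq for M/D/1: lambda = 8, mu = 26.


M/D/1: Lq = rho^2 / (2*(1-rho)) where rho = 8/26; Lq = 0.07

0.07


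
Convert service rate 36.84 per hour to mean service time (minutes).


Mean service time = 60/mu = 60/36.84 = 1.63 minutes

1.63 minutes


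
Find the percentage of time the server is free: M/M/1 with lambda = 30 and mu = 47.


Idle fraction = (1 - rho) * 100 = (1 - 30/47) * 100 = 36.2%

36.2%


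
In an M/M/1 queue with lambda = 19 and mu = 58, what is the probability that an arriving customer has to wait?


P(wait) = rho = lambda/mu = 19/58 = 0.3276

0.3276


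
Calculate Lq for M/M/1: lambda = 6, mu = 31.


rho = 6/31; Lq = rho^2/(1-rho) = 0.05

0.05


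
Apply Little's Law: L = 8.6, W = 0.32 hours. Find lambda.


lambda = L / W = 8.6 / 0.32 = 26.88 per hour

26.88 per hour


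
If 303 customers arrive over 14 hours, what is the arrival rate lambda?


lambda = total arrivals / time = 303 / 14 = 21.64 per hour

21.64 per hour


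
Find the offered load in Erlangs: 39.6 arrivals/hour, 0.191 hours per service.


Offered load a = lambda * E[S] = 39.6 * 0.191 = 7.56 Erlangs

7.56 Erlangs


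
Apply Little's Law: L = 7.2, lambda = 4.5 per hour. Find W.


W = L / lambda = 7.2 / 4.5 = 1.6 hours

1.6 hours


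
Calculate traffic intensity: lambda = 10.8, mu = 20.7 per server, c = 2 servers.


rho = lambda / (c * mu) = 10.8 / (2 * 20.7) = 0.2609

0.2609


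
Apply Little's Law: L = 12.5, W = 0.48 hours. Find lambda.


lambda = L / W = 12.5 / 0.48 = 26.04 per hour

26.04 per hour


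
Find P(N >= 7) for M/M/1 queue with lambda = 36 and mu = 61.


P(N >= 7) = rho^7 = (36/61)^7 = 0.0249

0.0249


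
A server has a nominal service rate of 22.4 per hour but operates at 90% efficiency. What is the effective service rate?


Effective rate = mu * efficiency = 22.4 * 0.9 = 20.16 per hour

20.16 per hour


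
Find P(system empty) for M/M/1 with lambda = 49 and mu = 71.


P0 = 1 - rho = 1 - 49/71 = 0.3099

0.3099


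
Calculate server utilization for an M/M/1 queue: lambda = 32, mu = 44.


rho = lambda/mu = 32/44 = 0.7273

0.7273


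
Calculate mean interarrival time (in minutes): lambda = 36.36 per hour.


Mean interarrival time = 60/lambda = 60/36.36 = 1.65 minutes

1.65 minutes


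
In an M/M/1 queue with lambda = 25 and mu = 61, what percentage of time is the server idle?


Idle fraction = (1 - rho) * 100 = (1 - 25/61) * 100 = 59.0%

59.0%


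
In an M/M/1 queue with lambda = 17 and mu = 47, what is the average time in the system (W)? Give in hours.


W = 1/(mu - lambda) = 1/(47 - 17) = 0.0333 hours

0.0333 hours


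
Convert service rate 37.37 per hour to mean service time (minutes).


Mean service time = 60/mu = 60/37.37 = 1.61 minutes

1.61 minutes


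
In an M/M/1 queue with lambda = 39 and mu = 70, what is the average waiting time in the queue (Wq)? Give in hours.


rho = 39/70; Wq = rho/(mu - lambda) = 0.018 hours

0.018 hours


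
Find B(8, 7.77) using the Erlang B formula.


B(N,A) = (A^N/N!) / sum(A^k/k!, k=0..N) with N=8, A=7.77 = 0.2227

0.2227


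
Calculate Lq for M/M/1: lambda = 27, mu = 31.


rho = 27/31; Lq = rho^2/(1-rho) = 5.88

5.88


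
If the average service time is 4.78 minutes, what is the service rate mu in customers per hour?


mu = 60 / avg_service_time = 60 / 4.78 = 12.55 per hour

12.55 per hour


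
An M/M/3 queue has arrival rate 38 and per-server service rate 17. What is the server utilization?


rho = lambda/(c*mu) = 38/(3*17) = 0.7451

0.7451


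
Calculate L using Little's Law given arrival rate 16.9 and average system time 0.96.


L = lambda * W = 16.9 * 0.96 = 16.22

16.22


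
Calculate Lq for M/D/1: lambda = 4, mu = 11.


M/D/1: Lq = rho^2 / (2*(1-rho)) where rho = 4/11; Lq = 0.1

0.1


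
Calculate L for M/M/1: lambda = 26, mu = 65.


rho = 26/65; L = rho/(1-rho) = 0.67

0.67


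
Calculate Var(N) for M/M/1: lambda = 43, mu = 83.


rho = 43/83; Var(N) = rho/(1-rho)^2 = 2.23

2.23


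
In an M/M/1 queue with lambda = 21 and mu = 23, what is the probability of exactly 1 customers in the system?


rho = 21/23; P(n) = (1-rho)*rho^n = (1-21/23)*(21/23)^1 = 0.0794

0.0794


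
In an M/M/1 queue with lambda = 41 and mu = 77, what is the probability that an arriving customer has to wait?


P(wait) = rho = lambda/mu = 41/77 = 0.5325

0.5325


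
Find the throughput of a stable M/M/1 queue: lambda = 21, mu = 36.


For a stable queue (lambda < mu), throughput = lambda = 21 per hour

21 per hour


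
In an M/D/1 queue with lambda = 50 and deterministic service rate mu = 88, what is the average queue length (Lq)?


M/D/1: Lq = rho^2 / (2*(1-rho)) where rho = 50/88; Lq = 0.37

0.37


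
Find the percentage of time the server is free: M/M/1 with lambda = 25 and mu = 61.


Idle fraction = (1 - rho) * 100 = (1 - 25/61) * 100 = 59.0%

59.0%


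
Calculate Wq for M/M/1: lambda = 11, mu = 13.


rho = 11/13; Wq = rho/(mu - lambda) = 0.4231 hours

0.4231 hours


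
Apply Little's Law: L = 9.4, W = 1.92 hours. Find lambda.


lambda = L / W = 9.4 / 1.92 = 4.9 per hour

4.9 per hour


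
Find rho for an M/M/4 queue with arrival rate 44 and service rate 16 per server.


rho = lambda/(c*mu) = 44/(4*16) = 0.6875

0.6875


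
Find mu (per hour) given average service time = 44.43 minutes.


mu = 60 / avg_service_time = 60 / 44.43 = 1.35 per hour

1.35 per hour


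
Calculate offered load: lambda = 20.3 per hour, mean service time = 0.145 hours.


Offered load a = lambda * E[S] = 20.3 * 0.145 = 2.94 Erlangs

2.94 Erlangs


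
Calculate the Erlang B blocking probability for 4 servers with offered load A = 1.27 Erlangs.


B(N,A) = (A^N/N!) / sum(A^k/k!, k=0..N) with N=4, A=1.27 = 0.0307

0.0307


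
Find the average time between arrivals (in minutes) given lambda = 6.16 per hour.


Mean interarrival time = 60/lambda = 60/6.16 = 9.74 minutes

9.74 minutes


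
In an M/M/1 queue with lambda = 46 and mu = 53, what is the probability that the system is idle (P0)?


P0 = 1 - rho = 1 - 46/53 = 0.1321

0.1321


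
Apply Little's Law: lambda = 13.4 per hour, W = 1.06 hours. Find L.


L = lambda * W = 13.4 * 1.06 = 14.2

14.2


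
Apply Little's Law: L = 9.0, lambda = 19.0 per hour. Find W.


W = L / lambda = 9.0 / 19.0 = 0.4737 hours

0.4737 hours


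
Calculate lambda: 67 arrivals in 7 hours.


lambda = total arrivals / time = 67 / 7 = 9.57 per hour

9.57 per hour


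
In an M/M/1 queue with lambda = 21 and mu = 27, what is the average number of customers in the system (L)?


rho = 21/27; L = rho/(1-rho) = 3.5

3.5


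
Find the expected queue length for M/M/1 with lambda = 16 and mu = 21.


rho = 16/21; Lq = rho^2/(1-rho) = 2.44

2.44


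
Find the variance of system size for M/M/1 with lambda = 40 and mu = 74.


rho = 40/74; Var(N) = rho/(1-rho)^2 = 2.56

2.56


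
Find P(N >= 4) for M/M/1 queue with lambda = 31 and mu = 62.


P(N >= 4) = rho^4 = (31/62)^4 = 0.0625

0.0625


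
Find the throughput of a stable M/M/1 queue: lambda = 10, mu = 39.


For a stable queue (lambda < mu), throughput = lambda = 10 per hour

10 per hour


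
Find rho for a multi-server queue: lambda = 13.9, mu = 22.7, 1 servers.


rho = lambda / (c * mu) = 13.9 / (1 * 22.7) = 0.6123

0.6123


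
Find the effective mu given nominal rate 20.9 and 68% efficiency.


Effective rate = mu * efficiency = 20.9 * 0.68 = 14.21 per hour

14.21 per hour


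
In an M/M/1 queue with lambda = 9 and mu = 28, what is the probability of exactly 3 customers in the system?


rho = 9/28; P(n) = (1-rho)*rho^n = (1-9/28)*(9/28)^3 = 0.0225

0.0225


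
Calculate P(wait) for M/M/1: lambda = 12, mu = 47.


P(wait) = rho = lambda/mu = 12/47 = 0.2553

0.2553


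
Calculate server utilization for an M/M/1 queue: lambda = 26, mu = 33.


rho = lambda/mu = 26/33 = 0.7879

0.7879


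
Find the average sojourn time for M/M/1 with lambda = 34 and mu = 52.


W = 1/(mu - lambda) = 1/(52 - 34) = 0.0556 hours

0.0556 hours


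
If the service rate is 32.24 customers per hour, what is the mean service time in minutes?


Mean service time = 60/mu = 60/32.24 = 1.86 minutes

1.86 minutes


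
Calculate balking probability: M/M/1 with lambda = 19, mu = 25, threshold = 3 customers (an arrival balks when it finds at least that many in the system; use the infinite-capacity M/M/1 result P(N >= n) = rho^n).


P(N >= 3) = rho^3 = (19/25)^3 = 0.439

0.439


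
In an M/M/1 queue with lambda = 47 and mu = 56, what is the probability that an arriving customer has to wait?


P(wait) = rho = lambda/mu = 47/56 = 0.8393

0.8393


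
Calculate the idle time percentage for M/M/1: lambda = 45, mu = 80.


Idle fraction = (1 - rho) * 100 = (1 - 45/80) * 100 = 43.8%

43.8%


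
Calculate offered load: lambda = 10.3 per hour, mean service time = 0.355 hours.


Offered load a = lambda * E[S] = 10.3 * 0.355 = 3.66 Erlangs

3.66 Erlangs


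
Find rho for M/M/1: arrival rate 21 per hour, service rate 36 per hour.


rho = lambda/mu = 21/36 = 0.5833

0.5833


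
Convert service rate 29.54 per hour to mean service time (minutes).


Mean service time = 60/mu = 60/29.54 = 2.03 minutes

2.03 minutes


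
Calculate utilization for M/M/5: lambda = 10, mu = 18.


rho = lambda/(c*mu) = 10/(5*18) = 0.1111

0.1111


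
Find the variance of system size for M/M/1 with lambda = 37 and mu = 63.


rho = 37/63; Var(N) = rho/(1-rho)^2 = 3.45

3.45


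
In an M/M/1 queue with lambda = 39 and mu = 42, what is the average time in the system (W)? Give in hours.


W = 1/(mu - lambda) = 1/(42 - 39) = 0.3333 hours

0.3333 hours


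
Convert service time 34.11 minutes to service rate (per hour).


mu = 60 / avg_service_time = 60 / 34.11 = 1.76 per hour

1.76 per hour


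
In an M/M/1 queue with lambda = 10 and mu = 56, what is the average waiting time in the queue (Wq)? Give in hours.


rho = 10/56; Wq = rho/(mu - lambda) = 0.0039 hours

0.0039 hours


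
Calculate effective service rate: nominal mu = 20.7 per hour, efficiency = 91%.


Effective rate = mu * efficiency = 20.7 * 0.91 = 18.84 per hour

18.84 per hour


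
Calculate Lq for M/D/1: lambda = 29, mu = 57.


M/D/1: Lq = rho^2 / (2*(1-rho)) where rho = 29/57; Lq = 0.26

0.26


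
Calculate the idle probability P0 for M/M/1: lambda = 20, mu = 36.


P0 = 1 - rho = 1 - 20/36 = 0.4444

0.4444


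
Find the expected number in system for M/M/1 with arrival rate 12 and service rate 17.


rho = 12/17; L = rho/(1-rho) = 2.4

2.4


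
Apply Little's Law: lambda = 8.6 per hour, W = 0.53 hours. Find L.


L = lambda * W = 8.6 * 0.53 = 4.56

4.56


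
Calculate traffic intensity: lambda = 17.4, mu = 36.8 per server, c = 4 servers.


rho = lambda / (c * mu) = 17.4 / (4 * 36.8) = 0.1182

0.1182


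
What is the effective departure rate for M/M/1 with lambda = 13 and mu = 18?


For a stable queue (lambda < mu), throughput = lambda = 13 per hour

13 per hour


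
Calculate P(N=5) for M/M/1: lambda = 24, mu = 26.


rho = 24/26; P(n) = (1-rho)*rho^n = (1-24/26)*(24/26)^5 = 0.0516

0.0516


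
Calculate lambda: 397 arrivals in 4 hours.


lambda = total arrivals / time = 397 / 4 = 99.25 per hour

99.25 per hour


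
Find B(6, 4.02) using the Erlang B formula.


B(N,A) = (A^N/N!) / sum(A^k/k!, k=0..N) with N=6, A=4.02 = 0.1186

0.1186


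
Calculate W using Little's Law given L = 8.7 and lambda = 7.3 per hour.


W = L / lambda = 8.7 / 7.3 = 1.1918 hours

1.1918 hours


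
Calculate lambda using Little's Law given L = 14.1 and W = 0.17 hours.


lambda = L / W = 14.1 / 0.17 = 82.94 per hour

82.94 per hour


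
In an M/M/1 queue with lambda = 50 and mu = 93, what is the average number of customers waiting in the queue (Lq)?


rho = 50/93; Lq = rho^2/(1-rho) = 0.63

0.63


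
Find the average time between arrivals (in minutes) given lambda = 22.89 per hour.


Mean interarrival time = 60/lambda = 60/22.89 = 2.62 minutes

2.62 minutes


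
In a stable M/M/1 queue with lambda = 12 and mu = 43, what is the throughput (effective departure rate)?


For a stable queue (lambda < mu), throughput = lambda = 12 per hour

12 per hour


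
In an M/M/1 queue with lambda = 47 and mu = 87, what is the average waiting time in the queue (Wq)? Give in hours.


rho = 47/87; Wq = rho/(mu - lambda) = 0.0135 hours

0.0135 hours


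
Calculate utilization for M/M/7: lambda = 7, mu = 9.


rho = lambda/(c*mu) = 7/(7*9) = 0.1111

0.1111


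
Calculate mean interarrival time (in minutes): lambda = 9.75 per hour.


Mean interarrival time = 60/lambda = 60/9.75 = 6.15 minutes

6.15 minutes


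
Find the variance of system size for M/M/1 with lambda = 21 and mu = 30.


rho = 21/30; Var(N) = rho/(1-rho)^2 = 7.78

7.78


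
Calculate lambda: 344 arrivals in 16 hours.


lambda = total arrivals / time = 344 / 16 = 21.5 per hour

21.5 per hour


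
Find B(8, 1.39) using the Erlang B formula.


B(N,A) = (A^N/N!) / sum(A^k/k!, k=0..N) with N=8, A=1.39 = 0.0001

0.0001


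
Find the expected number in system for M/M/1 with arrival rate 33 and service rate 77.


rho = 33/77; L = rho/(1-rho) = 0.75

0.75


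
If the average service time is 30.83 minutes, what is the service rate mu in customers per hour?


mu = 60 / avg_service_time = 60 / 30.83 = 1.95 per hour

1.95 per hour


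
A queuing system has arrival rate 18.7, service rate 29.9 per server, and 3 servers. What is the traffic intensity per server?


rho = lambda / (c * mu) = 18.7 / (3 * 29.9) = 0.2085

0.2085


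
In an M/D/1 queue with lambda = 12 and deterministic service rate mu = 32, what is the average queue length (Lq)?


M/D/1: Lq = rho^2 / (2*(1-rho)) where rho = 12/32; Lq = 0.11

0.11


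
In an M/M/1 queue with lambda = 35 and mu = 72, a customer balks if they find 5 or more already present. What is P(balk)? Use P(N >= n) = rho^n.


P(N >= 5) = rho^5 = (35/72)^5 = 0.0271

0.0271


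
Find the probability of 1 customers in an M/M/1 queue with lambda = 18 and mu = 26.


rho = 18/26; P(n) = (1-rho)*rho^n = (1-18/26)*(18/26)^1 = 0.213

0.213


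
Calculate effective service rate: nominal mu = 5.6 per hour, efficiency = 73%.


Effective rate = mu * efficiency = 5.6 * 0.73 = 4.09 per hour

4.09 per hour


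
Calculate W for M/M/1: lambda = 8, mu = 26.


W = 1/(mu - lambda) = 1/(26 - 8) = 0.0556 hours

0.0556 hours


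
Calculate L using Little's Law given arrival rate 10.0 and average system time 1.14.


L = lambda * W = 10.0 * 1.14 = 11.4

11.4


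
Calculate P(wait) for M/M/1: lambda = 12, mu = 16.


P(wait) = rho = lambda/mu = 12/16 = 0.75

0.75


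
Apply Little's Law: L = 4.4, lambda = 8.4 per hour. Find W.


W = L / lambda = 4.4 / 8.4 = 0.5238 hours

0.5238 hours


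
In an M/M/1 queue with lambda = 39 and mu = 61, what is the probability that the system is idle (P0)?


P0 = 1 - rho = 1 - 39/61 = 0.3607

0.3607


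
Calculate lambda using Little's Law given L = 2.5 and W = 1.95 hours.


lambda = L / W = 2.5 / 1.95 = 1.28 per hour

1.28 per hour


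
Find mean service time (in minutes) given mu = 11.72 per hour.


Mean service time = 60/mu = 60/11.72 = 5.12 minutes

5.12 minutes


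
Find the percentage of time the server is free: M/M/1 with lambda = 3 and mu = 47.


Idle fraction = (1 - rho) * 100 = (1 - 3/47) * 100 = 93.6%

93.6%


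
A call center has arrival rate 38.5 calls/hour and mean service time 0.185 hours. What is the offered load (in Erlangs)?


Offered load a = lambda * E[S] = 38.5 * 0.185 = 7.12 Erlangs

7.12 Erlangs


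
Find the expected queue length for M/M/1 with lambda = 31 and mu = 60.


rho = 31/60; Lq = rho^2/(1-rho) = 0.55

0.55


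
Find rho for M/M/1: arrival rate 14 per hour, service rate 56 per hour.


rho = lambda/mu = 14/56 = 0.25

0.25


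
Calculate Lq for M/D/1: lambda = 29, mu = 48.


M/D/1: Lq = rho^2 / (2*(1-rho)) where rho = 29/48; Lq = 0.46

0.46


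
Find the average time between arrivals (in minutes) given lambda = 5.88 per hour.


Mean interarrival time = 60/lambda = 60/5.88 = 10.2 minutes

10.2 minutes


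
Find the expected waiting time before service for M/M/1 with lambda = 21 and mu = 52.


rho = 21/52; Wq = rho/(mu - lambda) = 0.013 hours

0.013 hours


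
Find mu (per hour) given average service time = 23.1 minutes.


mu = 60 / avg_service_time = 60 / 23.1 = 2.6 per hour

2.6 per hour


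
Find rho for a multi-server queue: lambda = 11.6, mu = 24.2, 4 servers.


rho = lambda / (c * mu) = 11.6 / (4 * 24.2) = 0.1198

0.1198


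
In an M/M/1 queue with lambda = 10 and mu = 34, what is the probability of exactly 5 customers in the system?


rho = 10/34; P(n) = (1-rho)*rho^n = (1-10/34)*(10/34)^5 = 0.0016

0.0016


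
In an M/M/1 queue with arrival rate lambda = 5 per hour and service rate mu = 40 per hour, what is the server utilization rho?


rho = lambda/mu = 5/40 = 0.125

0.125


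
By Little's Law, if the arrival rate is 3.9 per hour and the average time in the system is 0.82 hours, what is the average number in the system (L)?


L = lambda * W = 3.9 * 0.82 = 3.2

3.2


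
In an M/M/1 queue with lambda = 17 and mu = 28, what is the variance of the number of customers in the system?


rho = 17/28; Var(N) = rho/(1-rho)^2 = 3.93

3.93


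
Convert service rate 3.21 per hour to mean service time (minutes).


Mean service time = 60/mu = 60/3.21 = 18.69 minutes

18.69 minutes


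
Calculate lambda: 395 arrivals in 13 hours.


lambda = total arrivals / time = 395 / 13 = 30.38 per hour

30.38 per hour


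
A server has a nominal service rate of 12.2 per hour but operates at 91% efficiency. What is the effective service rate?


Effective rate = mu * efficiency = 12.2 * 0.91 = 11.1 per hour

11.1 per hour
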